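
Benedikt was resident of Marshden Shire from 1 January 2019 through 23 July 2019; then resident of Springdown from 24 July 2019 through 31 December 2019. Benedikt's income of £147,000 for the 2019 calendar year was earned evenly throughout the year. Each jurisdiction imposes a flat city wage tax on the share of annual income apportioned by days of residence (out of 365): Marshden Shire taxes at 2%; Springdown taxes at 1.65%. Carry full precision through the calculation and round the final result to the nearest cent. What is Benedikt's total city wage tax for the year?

Marshden Shire, 1 January – 23 July 2019: 204 days → £147,000 × 2% × 204/365 = £1,643.1781
Springdown, 24 July – 31 December 2019: 161 days → £147,000 × 1.65% × 161/365 = £1,069.8781
Total = £2,713.0562

£2,713.06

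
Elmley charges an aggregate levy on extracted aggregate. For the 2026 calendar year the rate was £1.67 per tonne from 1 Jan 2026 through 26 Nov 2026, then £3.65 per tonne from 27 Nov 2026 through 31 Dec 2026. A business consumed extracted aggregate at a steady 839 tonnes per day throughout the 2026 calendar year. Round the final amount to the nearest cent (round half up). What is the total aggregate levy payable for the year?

1 Jan – 26 Nov 2026: 330 days × 839 tonnes/day = 276,870 tonnes at £1.67/tonne → £462,372.90
27 Nov – 31 Dec 2026: 35 days × 839 tonnes/day = 29,365 tonnes at £3.65/tonne → £107,182.25

£569,555.15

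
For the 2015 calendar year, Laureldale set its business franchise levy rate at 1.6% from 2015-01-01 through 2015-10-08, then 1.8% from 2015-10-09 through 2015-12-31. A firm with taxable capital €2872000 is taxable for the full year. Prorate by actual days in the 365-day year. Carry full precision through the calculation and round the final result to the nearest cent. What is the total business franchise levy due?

€47273.91

2015-01-01 to 2015-10-08: 281 days at 1.6% → €2872000 × 1.6% × 281/365 = €35376.7452
2015-10-09 to 2015-12-31: 84 days at 1.8% → €2872000 × 1.8% × 84/365 = €11897.1616
Total = €47273.9068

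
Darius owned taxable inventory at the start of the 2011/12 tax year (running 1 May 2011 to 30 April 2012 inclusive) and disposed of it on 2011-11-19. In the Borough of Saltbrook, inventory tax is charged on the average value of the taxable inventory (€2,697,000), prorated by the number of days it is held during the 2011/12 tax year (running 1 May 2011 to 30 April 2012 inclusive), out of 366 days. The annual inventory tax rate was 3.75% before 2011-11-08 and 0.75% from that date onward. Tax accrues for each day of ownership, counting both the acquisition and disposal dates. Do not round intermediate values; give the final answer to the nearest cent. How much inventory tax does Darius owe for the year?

€53,442.60

2011-05-01 to 2011-11-07: 191 days at 3.75% → €2,697,000 × 3.75% × 191/366 = €52,779.4057
2011-11-08 to 2011-11-19: 12 days at 0.75% → €2,697,000 × 0.75% × 12/366 = €663.1967
Total = €53,442.6025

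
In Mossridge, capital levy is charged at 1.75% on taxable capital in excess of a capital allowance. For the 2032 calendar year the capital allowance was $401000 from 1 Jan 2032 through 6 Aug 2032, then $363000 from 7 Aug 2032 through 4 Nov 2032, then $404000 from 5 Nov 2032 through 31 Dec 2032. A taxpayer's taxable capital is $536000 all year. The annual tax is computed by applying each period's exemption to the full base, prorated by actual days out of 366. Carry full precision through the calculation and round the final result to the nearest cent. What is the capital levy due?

1 Jan – 6 Aug 2032: 219 days, exemption $401000 → ($536000 − $401000) × 1.75% × 219/366 = $1413.6270
7 Aug – 4 Nov 2032: 90 days, exemption $363000 → ($536000 − $363000) × 1.75% × 90/366 = $744.4672
5 Nov – 31 Dec 2032: 57 days, exemption $404000 → ($536000 − $404000) × 1.75% × 57/366 = $359.7541
Total = $2517.8484

$2517.85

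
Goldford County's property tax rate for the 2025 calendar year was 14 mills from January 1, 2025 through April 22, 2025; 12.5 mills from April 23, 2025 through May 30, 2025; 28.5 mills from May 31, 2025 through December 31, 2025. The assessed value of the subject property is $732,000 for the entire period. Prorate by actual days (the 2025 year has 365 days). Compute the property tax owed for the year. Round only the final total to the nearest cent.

$16,385.77

January 1 – April 22, 2025: 112 days at 14 mills → $732,000 × 1.4% × 112/365 = $3,144.5918
April 23 – May 30, 2025: 38 days at 12.5 mills → $732,000 × 1.25% × 38/365 = $952.6027
May 31 – December 31, 2025: 215 days at 28.5 mills → $732,000 × 2.85% × 215/365 = $12,288.5753
Total = $16,385.7699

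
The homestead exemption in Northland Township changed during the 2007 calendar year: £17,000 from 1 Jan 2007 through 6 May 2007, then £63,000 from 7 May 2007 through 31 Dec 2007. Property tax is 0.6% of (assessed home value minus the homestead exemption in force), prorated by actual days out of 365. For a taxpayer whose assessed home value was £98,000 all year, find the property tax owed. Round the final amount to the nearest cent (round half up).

1 Jan – 6 May 2007: 126 days, exemption £17,000 → (£98,000 − £17,000) × 0.6% × 126/365 = £167.7699
7 May – 31 Dec 2007: 239 days, exemption £63,000 → (£98,000 − £63,000) × 0.6% × 239/365 = £137.5068
Total = £305.2767

£305.28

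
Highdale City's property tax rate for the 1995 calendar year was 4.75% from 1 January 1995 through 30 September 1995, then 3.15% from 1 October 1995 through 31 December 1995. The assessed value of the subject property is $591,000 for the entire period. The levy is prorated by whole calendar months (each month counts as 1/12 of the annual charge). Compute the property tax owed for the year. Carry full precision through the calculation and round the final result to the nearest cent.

1 January – 30 September 1995: 9 months at 4.75% → $591,000 × 4.75% × 9/12 = $21,054.3750
1 October – 31 December 1995: 3 months at 3.15% → $591,000 × 3.15% × 3/12 = $4,654.1250
Total = $25,708.5000

$25,708.50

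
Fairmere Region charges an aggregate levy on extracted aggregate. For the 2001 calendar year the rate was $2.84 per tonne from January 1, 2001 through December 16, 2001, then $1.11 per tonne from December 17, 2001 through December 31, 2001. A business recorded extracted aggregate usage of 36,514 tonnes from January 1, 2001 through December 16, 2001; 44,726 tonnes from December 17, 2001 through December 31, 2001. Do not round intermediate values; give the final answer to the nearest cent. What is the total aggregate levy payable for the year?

January 1 – December 16, 2001: 36,514 tonnes at $2.84/tonne → $103,699.76
December 17 – December 31, 2001: 44,726 tonnes at $1.11/tonne → $49,645.86

$153,345.62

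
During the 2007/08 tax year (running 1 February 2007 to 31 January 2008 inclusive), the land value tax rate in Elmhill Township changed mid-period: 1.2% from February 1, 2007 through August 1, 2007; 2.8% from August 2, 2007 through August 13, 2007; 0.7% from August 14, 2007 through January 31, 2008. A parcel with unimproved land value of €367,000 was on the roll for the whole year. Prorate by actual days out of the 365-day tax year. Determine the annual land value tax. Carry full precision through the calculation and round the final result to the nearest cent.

February 1 – August 1, 2007: 182 days at 1.2% → €367,000 × 1.2% × 182/365 = €2,195.9671
August 2 – August 13, 2007: 12 days at 2.8% → €367,000 × 2.8% × 12/365 = €337.8411
August 14, 2007 – January 31, 2008: 171 days at 0.7% → €367,000 × 0.7% × 171/365 = €1,203.5589
Total = €3,737.3671

€3,737.37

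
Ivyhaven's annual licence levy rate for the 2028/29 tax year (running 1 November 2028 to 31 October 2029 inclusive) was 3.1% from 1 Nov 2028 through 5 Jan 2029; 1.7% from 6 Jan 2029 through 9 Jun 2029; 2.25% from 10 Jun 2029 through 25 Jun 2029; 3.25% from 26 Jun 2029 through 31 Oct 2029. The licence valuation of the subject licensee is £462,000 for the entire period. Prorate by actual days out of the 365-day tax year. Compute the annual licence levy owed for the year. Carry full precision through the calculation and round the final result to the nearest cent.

1 Nov 2028 – 5 Jan 2029: 66 days at 3.1% → £462,000 × 3.1% × 66/365 = £2,589.7315
6 Jan – 9 Jun 2029: 155 days at 1.7% → £462,000 × 1.7% × 155/365 = £3,335.2603
10 Jun – 25 Jun 2029: 16 days at 2.25% → £462,000 × 2.25% × 16/365 = £455.6712
26 Jun – 31 Oct 2029: 128 days at 3.25% → £462,000 × 3.25% × 128/365 = £5,265.5342
Total = £11,646.1973

£11,646.20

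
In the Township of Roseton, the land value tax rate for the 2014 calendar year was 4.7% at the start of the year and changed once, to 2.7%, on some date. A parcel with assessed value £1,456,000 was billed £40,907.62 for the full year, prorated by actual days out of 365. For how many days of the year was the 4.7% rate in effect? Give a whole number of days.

Let d = days at the first rate; then 365 − d days at the second rate.
£1,456,000 × [4.7%·d + 2.7%·(365−d)] / 365 = £40,907.62
Solving gives d = 20, so the new rate took effect on 21 Jan 2014.

20 days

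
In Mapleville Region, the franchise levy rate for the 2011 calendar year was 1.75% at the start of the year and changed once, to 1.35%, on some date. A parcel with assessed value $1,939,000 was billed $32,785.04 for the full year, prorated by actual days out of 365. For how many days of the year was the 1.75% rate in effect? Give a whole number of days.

311 days

Let d = days at the first rate; then 365 − d days at the second rate.
$1,939,000 × [1.75%·d + 1.35%·(365−d)] / 365 = $32,785.04
Solving gives d = 311, so the new rate took effect on 8 November 2011.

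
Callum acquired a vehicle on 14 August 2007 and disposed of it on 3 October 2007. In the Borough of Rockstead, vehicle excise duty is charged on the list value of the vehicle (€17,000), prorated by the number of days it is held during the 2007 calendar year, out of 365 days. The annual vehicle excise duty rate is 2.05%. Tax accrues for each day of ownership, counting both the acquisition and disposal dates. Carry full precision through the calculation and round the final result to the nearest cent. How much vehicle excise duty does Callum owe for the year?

Days held (14 August – 3 October 2007): 51 out of 365
Tax = €17,000 × 2.05% × 51/365 = €48.6945

€48.69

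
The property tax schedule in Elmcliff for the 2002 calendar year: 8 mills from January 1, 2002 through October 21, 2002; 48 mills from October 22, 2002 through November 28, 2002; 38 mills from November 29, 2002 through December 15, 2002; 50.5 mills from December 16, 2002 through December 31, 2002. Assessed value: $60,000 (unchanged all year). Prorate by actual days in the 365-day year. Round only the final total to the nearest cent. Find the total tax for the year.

January 1 – October 21, 2002: 294 days at 8 mills → $60,000 × 0.8% × 294/365 = $386.6301
October 22 – November 28, 2002: 38 days at 48 mills → $60,000 × 4.8% × 38/365 = $299.8356
November 29 – December 15, 2002: 17 days at 38 mills → $60,000 × 3.8% × 17/365 = $106.1918
December 16 – December 31, 2002: 16 days at 50.5 mills → $60,000 × 5.05% × 16/365 = $132.8219
Total = $925.4795

$925.48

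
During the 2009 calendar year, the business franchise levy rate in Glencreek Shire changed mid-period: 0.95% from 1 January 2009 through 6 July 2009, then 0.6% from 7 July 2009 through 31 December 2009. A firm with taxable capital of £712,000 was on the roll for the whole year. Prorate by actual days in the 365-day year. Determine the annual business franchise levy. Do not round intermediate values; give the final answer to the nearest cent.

1 January – 6 July 2009: 187 days at 0.95% → £712,000 × 0.95% × 187/365 = £3,465.3918
7 July – 31 December 2009: 178 days at 0.6% → £712,000 × 0.6% × 178/365 = £2,083.3315
Total = £5,548.7233

£5,548.72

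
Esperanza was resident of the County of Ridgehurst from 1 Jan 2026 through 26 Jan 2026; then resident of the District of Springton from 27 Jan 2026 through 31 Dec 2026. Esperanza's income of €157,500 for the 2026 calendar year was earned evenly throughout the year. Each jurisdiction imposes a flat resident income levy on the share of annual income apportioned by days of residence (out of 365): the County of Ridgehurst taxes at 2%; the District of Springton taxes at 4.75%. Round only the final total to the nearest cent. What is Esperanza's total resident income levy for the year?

€7,172.72

The County of Ridgehurst, 1 Jan – 26 Jan 2026: 26 days → €157,500 × 2% × 26/365 = €224.3836
The District of Springton, 27 Jan – 31 Dec 2026: 339 days → €157,500 × 4.75% × 339/365 = €6,948.3390
Total = €7,172.7226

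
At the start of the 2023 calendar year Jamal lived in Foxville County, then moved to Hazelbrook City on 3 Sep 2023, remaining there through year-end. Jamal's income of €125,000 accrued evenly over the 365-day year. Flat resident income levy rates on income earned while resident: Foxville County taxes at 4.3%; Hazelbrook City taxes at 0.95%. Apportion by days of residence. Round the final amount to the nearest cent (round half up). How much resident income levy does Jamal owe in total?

€3,998.29

Foxville County, 1 Jan – 2 Sep 2023: 245 days → €125,000 × 4.3% × 245/365 = €3,607.8767
Hazelbrook City, 3 Sep – 31 Dec 2023: 120 days → €125,000 × 0.95% × 120/365 = €390.4110
Total = €3,998.2877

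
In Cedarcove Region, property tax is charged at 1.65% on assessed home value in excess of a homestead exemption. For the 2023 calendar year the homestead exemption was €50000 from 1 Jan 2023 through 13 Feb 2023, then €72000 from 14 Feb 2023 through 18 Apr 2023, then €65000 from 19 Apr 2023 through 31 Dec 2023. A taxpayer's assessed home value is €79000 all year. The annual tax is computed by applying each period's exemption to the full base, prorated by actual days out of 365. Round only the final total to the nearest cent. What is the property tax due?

1 Jan – 13 Feb 2023: 44 days, exemption €50000 → (€79000 − €50000) × 1.65% × 44/365 = €57.6822
14 Feb – 18 Apr 2023: 64 days, exemption €72000 → (€79000 − €72000) × 1.65% × 64/365 = €20.2521
19 Apr – 31 Dec 2023: 257 days, exemption €65000 → (€79000 − €65000) × 1.65% × 257/365 = €162.6493
Total = €240.5836

€240.58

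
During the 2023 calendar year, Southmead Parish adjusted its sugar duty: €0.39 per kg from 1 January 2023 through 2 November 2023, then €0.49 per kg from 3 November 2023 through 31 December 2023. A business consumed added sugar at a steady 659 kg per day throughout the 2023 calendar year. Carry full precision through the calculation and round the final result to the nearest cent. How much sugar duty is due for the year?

1 January – 2 November 2023: 306 days × 659 kg/day = 201,654 kg at €0.39/kg → €78,645.06
3 November – 31 December 2023: 59 days × 659 kg/day = 38,881 kg at €0.49/kg → €19,051.69

€97,696.75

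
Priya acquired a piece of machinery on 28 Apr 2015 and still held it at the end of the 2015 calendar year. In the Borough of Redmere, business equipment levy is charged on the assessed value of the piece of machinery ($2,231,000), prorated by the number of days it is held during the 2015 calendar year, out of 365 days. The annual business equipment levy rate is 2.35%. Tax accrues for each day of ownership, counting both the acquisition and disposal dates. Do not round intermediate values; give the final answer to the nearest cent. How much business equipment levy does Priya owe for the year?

$35,622.65

Days held (28 Apr – 31 Dec 2015): 248 out of 365
Tax = $2,231,000 × 2.35% × 248/365 = $35,622.6521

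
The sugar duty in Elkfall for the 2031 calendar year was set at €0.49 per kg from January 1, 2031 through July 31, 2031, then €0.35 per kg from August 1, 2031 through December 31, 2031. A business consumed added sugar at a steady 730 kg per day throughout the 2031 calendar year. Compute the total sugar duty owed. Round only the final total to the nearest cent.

January 1 – July 31, 2031: 212 days × 730 kg/day = 154,760 kg at €0.49/kg → €75,832.40
August 1 – December 31, 2031: 153 days × 730 kg/day = 111,690 kg at €0.35/kg → €39,091.50

€114,923.90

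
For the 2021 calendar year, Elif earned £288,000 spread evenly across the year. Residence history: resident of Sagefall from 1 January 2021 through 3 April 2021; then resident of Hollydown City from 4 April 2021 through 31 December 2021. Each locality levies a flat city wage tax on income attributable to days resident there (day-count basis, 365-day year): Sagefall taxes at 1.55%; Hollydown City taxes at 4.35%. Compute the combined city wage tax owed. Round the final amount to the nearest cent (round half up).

Sagefall, 1 January – 3 April 2021: 93 days → £288,000 × 1.55% × 93/365 = £1,137.4027
Hollydown City, 4 April – 31 December 2021: 272 days → £288,000 × 4.35% × 272/365 = £9,335.9342
Total = £10,473.3370

£10,473.34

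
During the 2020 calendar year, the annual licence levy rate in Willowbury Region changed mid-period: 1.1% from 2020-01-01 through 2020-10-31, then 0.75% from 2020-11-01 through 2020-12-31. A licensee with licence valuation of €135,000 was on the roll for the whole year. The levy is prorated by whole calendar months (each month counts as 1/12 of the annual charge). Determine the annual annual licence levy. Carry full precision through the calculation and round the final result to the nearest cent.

€1,406.25

2020-01-01 to 2020-10-31: 10 months at 1.1% → €135,000 × 1.1% × 10/12 = €1,237.5000
2020-11-01 to 2020-12-31: 2 months at 0.75% → €135,000 × 0.75% × 2/12 = €168.7500
Total = €1,406.2500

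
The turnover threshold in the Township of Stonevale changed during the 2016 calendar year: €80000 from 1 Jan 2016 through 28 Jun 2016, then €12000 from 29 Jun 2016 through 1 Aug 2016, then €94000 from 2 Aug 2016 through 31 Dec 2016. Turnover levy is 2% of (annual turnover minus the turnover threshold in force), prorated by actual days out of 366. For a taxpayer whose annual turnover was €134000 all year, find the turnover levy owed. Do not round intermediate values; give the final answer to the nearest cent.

1 Jan – 28 Jun 2016: 180 days, exemption €80000 → (€134000 − €80000) × 2% × 180/366 = €531.1475
29 Jun – 1 Aug 2016: 34 days, exemption €12000 → (€134000 − €12000) × 2% × 34/366 = €226.6667
2 Aug – 31 Dec 2016: 152 days, exemption €94000 → (€134000 − €94000) × 2% × 152/366 = €332.2404
Total = €1090.0546

€1090.05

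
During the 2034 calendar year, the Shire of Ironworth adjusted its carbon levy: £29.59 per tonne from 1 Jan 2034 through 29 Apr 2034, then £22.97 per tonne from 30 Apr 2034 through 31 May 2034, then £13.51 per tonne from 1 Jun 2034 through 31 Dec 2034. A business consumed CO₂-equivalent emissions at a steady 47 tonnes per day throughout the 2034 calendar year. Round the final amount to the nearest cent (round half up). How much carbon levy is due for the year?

1 Jan – 29 Apr 2034: 119 days × 47 tonnes/day = 5,593 tonnes at £29.59/tonne → £165,496.87
30 Apr – 31 May 2034: 32 days × 47 tonnes/day = 1,504 tonnes at £22.97/tonne → £34,546.88
1 Jun – 31 Dec 2034: 214 days × 47 tonnes/day = 10,058 tonnes at £13.51/tonne → £135,883.58

£335,927.33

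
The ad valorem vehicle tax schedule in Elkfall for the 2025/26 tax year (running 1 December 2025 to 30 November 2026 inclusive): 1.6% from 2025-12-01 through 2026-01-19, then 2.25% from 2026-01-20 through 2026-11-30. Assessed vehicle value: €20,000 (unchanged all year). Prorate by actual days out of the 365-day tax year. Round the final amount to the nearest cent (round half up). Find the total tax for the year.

€432.19

2025-12-01 to 2026-01-19: 50 days at 1.6% → €20,000 × 1.6% × 50/365 = €43.8356
2026-01-20 to 2026-11-30: 315 days at 2.25% → €20,000 × 2.25% × 315/365 = €388.3562
Total = €432.1918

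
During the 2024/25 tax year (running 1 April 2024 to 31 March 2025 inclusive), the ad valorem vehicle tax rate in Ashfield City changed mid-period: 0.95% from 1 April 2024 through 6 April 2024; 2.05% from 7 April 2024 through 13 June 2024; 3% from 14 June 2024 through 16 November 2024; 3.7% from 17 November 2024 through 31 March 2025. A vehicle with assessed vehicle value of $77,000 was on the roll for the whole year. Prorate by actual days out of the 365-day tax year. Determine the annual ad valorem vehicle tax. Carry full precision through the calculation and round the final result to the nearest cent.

1 April – 6 April 2024: 6 days at 0.95% → $77,000 × 0.95% × 6/365 = $12.0247
7 April – 13 June 2024: 68 days at 2.05% → $77,000 × 2.05% × 68/365 = $294.0767
14 June – 16 November 2024: 156 days at 3% → $77,000 × 3% × 156/365 = $987.2877
17 November 2024 – 31 March 2025: 135 days at 3.7% → $77,000 × 3.7% × 135/365 = $1,053.7397
Total = $2,347.1288

$2,347.13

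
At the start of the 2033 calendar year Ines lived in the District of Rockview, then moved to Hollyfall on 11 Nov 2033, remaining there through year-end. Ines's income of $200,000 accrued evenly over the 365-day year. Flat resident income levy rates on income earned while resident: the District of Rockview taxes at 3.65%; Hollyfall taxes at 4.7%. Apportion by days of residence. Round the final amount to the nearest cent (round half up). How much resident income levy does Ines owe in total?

The District of Rockview, 1 Jan – 10 Nov 2033: 314 days → $200,000 × 3.65% × 314/365 = $6,280.0000
Hollyfall, 11 Nov – 31 Dec 2033: 51 days → $200,000 × 4.7% × 51/365 = $1,313.4247
Total = $7,593.4247

$7,593.42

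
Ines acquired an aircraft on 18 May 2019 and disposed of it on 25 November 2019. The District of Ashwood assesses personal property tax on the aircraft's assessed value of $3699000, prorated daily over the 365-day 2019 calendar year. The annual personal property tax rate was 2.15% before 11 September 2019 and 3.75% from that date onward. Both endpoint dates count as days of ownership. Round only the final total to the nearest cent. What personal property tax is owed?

18 May – 10 September 2019: 116 days at 2.15% → $3699000 × 2.15% × 116/365 = $25274.8110
11 September – 25 November 2019: 76 days at 3.75% → $3699000 × 3.75% × 76/365 = $28882.6027
Total = $54157.4137

$54157.41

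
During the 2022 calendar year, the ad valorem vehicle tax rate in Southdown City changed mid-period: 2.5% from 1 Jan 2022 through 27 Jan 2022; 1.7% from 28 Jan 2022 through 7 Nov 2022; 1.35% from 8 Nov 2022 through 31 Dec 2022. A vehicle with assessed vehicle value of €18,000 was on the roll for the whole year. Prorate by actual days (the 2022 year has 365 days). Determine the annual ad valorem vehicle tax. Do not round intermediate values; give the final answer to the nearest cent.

€307.33

1 Jan – 27 Jan 2022: 27 days at 2.5% → €18,000 × 2.5% × 27/365 = €33.2877
28 Jan – 7 Nov 2022: 284 days at 1.7% → €18,000 × 1.7% × 284/365 = €238.0932
8 Nov – 31 Dec 2022: 54 days at 1.35% → €18,000 × 1.35% × 54/365 = €35.9507
Total = €307.3315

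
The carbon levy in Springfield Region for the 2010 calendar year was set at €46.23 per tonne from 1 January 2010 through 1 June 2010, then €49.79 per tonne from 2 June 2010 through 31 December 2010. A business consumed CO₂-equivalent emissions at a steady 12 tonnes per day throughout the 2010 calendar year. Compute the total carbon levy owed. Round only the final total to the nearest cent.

€211,586.76

1 January – 1 June 2010: 152 days × 12 tonnes/day = 1,824 tonnes at €46.23/tonne → €84,323.52
2 June – 31 December 2010: 213 days × 12 tonnes/day = 2,556 tonnes at €49.79/tonne → €127,263.24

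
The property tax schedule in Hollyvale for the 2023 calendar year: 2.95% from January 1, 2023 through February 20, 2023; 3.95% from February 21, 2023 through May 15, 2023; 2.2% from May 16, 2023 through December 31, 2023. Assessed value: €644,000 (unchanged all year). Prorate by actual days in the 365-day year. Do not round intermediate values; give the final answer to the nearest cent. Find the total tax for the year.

January 1 – February 20, 2023: 51 days at 2.95% → €644,000 × 2.95% × 51/365 = €2,654.5151
February 21 – May 15, 2023: 84 days at 3.95% → €644,000 × 3.95% × 84/365 = €5,854.2247
May 16 – December 31, 2023: 230 days at 2.2% → €644,000 × 2.2% × 230/365 = €8,927.7808
Total = €17,436.5205

€17,436.52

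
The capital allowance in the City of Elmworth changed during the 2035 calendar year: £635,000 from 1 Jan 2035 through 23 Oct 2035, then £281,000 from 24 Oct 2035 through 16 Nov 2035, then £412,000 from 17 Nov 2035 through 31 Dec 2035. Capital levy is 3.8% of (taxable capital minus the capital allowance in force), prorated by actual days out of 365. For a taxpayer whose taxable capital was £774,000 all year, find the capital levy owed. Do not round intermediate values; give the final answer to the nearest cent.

1 Jan – 23 Oct 2035: 296 days, exemption £635,000 → (£774,000 − £635,000) × 3.8% × 296/365 = £4,283.4849
24 Oct – 16 Nov 2035: 24 days, exemption £281,000 → (£774,000 − £281,000) × 3.8% × 24/365 = £1,231.8247
17 Nov – 31 Dec 2035: 45 days, exemption £412,000 → (£774,000 − £412,000) × 3.8% × 45/365 = £1,695.9452
Total = £7,211.2548

£7,211.25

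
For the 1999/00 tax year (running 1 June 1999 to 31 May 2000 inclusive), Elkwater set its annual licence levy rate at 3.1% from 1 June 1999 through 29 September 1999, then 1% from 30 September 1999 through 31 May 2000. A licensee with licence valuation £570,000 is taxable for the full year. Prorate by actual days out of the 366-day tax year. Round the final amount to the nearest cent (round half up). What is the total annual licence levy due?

£9,657.30

1 June – 29 September 1999: 121 days at 3.1% → £570,000 × 3.1% × 121/366 = £5,841.7213
30 September 1999 – 31 May 2000: 245 days at 1% → £570,000 × 1% × 245/366 = £3,815.5738
Total = £9,657.2951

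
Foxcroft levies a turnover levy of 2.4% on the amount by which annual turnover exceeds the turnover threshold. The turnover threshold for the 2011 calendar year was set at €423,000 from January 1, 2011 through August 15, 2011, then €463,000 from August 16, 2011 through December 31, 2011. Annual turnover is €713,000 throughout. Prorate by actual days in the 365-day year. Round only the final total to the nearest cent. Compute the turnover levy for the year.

January 1 – August 15, 2011: 227 days, exemption €423,000 → (€713,000 − €423,000) × 2.4% × 227/365 = €4,328.5479
August 16 – December 31, 2011: 138 days, exemption €463,000 → (€713,000 − €463,000) × 2.4% × 138/365 = €2,268.4932
Total = €6,597.0411

€6,597.04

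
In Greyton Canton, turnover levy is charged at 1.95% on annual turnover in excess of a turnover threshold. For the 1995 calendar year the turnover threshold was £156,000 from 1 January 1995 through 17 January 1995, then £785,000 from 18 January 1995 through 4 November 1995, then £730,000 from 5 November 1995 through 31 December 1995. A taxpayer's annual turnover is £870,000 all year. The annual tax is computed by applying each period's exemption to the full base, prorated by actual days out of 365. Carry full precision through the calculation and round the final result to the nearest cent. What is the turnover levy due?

1 January – 17 January 1995: 17 days, exemption £156,000 → (£870,000 − £156,000) × 1.95% × 17/365 = £648.4685
18 January – 4 November 1995: 291 days, exemption £785,000 → (£870,000 − £785,000) × 1.95% × 291/365 = £1,321.4589
5 November – 31 December 1995: 57 days, exemption £730,000 → (£870,000 − £730,000) × 1.95% × 57/365 = £426.3288
Total = £2,396.2562

£2,396.26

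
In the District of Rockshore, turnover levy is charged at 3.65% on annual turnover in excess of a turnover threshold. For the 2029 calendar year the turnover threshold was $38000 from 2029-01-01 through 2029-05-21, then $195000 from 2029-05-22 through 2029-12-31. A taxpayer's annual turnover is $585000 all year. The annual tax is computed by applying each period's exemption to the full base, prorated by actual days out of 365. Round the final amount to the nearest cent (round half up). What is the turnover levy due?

$16448.70

2029-01-01 to 2029-05-21: 141 days, exemption $38000 → ($585000 − $38000) × 3.65% × 141/365 = $7712.7000
2029-05-22 to 2029-12-31: 224 days, exemption $195000 → ($585000 − $195000) × 3.65% × 224/365 = $8736.0000
Total = $16448.7000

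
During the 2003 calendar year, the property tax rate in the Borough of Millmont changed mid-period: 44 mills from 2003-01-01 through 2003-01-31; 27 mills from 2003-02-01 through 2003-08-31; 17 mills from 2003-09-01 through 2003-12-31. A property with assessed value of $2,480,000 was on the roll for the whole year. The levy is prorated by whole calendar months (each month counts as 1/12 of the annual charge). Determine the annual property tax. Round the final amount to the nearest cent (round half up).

2003-01-01 to 2003-01-31: 1 month at 44 mills → $2,480,000 × 4.4% × 1/12 = $9,093.3333
2003-02-01 to 2003-08-31: 7 months at 27 mills → $2,480,000 × 2.7% × 7/12 = $39,060.0000
2003-09-01 to 2003-12-31: 4 months at 17 mills → $2,480,000 × 1.7% × 4/12 = $14,053.3333
Total = $62,206.6667

$62,206.67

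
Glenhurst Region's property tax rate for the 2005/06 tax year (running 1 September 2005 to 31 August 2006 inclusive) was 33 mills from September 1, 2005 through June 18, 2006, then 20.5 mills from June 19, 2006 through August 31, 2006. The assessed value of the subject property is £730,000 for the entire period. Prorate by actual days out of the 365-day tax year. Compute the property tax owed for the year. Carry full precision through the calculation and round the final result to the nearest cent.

£22,240.00

September 1, 2005 – June 18, 2006: 291 days at 33 mills → £730,000 × 3.3% × 291/365 = £19,206.0000
June 19 – August 31, 2006: 74 days at 20.5 mills → £730,000 × 2.05% × 74/365 = £3,034.0000
Total = £22,240.0000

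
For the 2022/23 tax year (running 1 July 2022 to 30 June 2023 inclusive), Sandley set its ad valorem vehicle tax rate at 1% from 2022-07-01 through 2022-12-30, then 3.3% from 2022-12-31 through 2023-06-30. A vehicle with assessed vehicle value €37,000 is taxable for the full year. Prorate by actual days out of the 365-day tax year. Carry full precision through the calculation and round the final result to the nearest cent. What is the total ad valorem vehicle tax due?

€794.33

2022-07-01 to 2022-12-30: 183 days at 1% → €37,000 × 1% × 183/365 = €185.5068
2022-12-31 to 2023-06-30: 182 days at 3.3% → €37,000 × 3.3% × 182/365 = €608.8274
Total = €794.3342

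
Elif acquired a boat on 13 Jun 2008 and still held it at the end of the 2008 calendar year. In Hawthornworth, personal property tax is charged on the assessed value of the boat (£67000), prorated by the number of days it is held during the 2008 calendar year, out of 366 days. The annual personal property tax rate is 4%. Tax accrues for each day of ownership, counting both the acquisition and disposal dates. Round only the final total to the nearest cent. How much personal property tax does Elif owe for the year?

£1479.13

Days held (13 Jun – 31 Dec 2008): 202 out of 366
Tax = £67000 × 4% × 202/366 = £1479.1257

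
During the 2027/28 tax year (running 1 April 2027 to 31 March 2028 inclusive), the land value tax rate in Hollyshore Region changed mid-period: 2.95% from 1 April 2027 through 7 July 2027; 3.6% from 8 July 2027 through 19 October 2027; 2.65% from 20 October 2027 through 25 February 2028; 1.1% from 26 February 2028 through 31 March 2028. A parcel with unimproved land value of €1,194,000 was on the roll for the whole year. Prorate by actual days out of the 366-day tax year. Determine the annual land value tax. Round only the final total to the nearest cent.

€34,053.47

1 April – 7 July 2027: 98 days at 2.95% → €1,194,000 × 2.95% × 98/366 = €9,431.2951
8 July – 19 October 2027: 104 days at 3.6% → €1,194,000 × 3.6% × 104/366 = €12,214.0328
20 October 2027 – 25 February 2028: 129 days at 2.65% → €1,194,000 × 2.65% × 129/366 = €11,152.1557
26 February – 31 March 2028: 35 days at 1.1% → €1,194,000 × 1.1% × 35/366 = €1,255.9836
Total = €34,053.4672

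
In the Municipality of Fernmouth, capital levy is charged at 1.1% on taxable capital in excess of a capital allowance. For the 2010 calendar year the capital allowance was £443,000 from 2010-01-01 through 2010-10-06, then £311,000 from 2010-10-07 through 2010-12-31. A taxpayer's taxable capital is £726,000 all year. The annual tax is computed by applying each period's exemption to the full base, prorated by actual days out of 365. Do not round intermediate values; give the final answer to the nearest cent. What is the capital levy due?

2010-01-01 to 2010-10-06: 279 days, exemption £443,000 → (£726,000 − £443,000) × 1.1% × 279/365 = £2,379.5260
2010-10-07 to 2010-12-31: 86 days, exemption £311,000 → (£726,000 − £311,000) × 1.1% × 86/365 = £1,075.5890
Total = £3,455.1151

£3,455.12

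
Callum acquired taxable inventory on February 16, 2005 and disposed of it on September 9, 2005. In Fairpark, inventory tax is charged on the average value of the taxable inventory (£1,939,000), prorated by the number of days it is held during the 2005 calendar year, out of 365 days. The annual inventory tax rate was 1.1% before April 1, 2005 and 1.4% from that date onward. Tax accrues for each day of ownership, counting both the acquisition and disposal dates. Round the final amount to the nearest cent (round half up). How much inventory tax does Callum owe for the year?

February 16 – March 31, 2005: 44 days at 1.1% → £1,939,000 × 1.1% × 44/365 = £2,571.1671
April 1 – September 9, 2005: 162 days at 1.4% → £1,939,000 × 1.4% × 162/365 = £12,048.3616
Total = £14,619.5288

£14,619.53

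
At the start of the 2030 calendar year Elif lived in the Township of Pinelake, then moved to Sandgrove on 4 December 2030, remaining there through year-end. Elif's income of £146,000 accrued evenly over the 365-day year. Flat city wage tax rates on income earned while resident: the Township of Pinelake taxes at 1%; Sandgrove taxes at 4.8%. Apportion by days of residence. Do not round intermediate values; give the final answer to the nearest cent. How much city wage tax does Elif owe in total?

£1,885.60

The Township of Pinelake, 1 January – 3 December 2030: 337 days → £146,000 × 1% × 337/365 = £1,348.0000
Sandgrove, 4 December – 31 December 2030: 28 days → £146,000 × 4.8% × 28/365 = £537.6000
Total = £1,885.6000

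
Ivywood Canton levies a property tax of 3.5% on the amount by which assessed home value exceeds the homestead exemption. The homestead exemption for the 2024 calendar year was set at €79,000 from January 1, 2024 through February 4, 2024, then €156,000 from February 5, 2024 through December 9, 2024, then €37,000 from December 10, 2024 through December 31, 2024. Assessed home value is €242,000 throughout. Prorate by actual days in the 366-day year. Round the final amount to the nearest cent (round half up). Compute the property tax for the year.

January 1 – February 4, 2024: 35 days, exemption €79,000 → (€242,000 − €79,000) × 3.5% × 35/366 = €545.5601
February 5 – December 9, 2024: 309 days, exemption €156,000 → (€242,000 − €156,000) × 3.5% × 309/366 = €2,541.2295
December 10 – December 31, 2024: 22 days, exemption €37,000 → (€242,000 − €37,000) × 3.5% × 22/366 = €431.2842
Total = €3,518.0738

€3,518.07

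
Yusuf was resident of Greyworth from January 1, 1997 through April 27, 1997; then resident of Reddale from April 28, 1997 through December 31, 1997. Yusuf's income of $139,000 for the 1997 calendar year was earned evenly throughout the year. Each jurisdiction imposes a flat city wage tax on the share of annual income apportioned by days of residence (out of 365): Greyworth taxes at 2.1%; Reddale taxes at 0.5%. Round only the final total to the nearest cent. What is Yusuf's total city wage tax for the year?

Greyworth, January 1 – April 27, 1997: 117 days → $139,000 × 2.1% × 117/365 = $935.6795
Reddale, April 28 – December 31, 1997: 248 days → $139,000 × 0.5% × 248/365 = $472.2192
Total = $1,407.8986

$1,407.90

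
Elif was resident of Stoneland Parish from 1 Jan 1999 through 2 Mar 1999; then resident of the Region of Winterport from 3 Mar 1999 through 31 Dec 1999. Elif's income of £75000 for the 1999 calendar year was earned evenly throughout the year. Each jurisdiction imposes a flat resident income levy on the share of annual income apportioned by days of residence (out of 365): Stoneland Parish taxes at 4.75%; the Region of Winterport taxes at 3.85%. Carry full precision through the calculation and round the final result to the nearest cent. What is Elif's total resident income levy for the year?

£3000.31

Stoneland Parish, 1 Jan – 2 Mar 1999: 61 days → £75000 × 4.75% × 61/365 = £595.3767
The Region of Winterport, 3 Mar – 31 Dec 1999: 304 days → £75000 × 3.85% × 304/365 = £2404.9315
Total = £3000.3082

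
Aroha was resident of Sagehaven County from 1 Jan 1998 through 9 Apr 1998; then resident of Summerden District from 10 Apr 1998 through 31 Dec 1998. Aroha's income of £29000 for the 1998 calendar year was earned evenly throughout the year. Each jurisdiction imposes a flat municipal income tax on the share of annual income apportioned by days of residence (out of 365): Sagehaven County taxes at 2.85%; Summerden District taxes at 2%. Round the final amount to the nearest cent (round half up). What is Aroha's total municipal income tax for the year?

Sagehaven County, 1 Jan – 9 Apr 1998: 99 days → £29000 × 2.85% × 99/365 = £224.1740
Summerden District, 10 Apr – 31 Dec 1998: 266 days → £29000 × 2% × 266/365 = £422.6849
Total = £646.8589

£646.86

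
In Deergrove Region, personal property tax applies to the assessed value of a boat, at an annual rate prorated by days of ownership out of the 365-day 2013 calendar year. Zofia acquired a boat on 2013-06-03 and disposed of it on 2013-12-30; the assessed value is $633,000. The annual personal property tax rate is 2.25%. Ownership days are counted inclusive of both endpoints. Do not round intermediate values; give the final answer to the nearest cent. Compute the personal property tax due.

$8,233.34

Days held (2013-06-03 to 2013-12-30): 211 out of 365
Tax = $633,000 × 2.25% × 211/365 = $8,233.3356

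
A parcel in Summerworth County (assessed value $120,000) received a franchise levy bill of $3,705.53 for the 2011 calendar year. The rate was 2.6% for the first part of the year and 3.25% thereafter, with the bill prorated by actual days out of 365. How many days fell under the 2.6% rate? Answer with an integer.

Let d = days at the first rate; then 365 − d days at the second rate.
$120,000 × [2.6%·d + 3.25%·(365−d)] / 365 = $3,705.53
Solving gives d = 91, so the new rate took effect on 2 April 2011.

91 days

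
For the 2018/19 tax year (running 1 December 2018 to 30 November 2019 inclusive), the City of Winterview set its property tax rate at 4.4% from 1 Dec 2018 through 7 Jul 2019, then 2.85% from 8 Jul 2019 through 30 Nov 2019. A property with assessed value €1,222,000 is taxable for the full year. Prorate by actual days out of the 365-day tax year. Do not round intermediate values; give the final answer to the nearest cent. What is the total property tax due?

1 Dec 2018 – 7 Jul 2019: 219 days at 4.4% → €1,222,000 × 4.4% × 219/365 = €32,260.8000
8 Jul – 30 Nov 2019: 146 days at 2.85% → €1,222,000 × 2.85% × 146/365 = €13,930.8000
Total = €46,191.6000

€46,191.60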